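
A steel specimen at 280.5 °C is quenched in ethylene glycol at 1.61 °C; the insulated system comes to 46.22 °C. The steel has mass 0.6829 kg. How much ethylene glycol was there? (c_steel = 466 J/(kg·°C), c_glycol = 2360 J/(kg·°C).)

m ≈ 0.708 kg

Heat lost by the steel = heat gained by the glycol:
0.6829×466×(280.5 − 46.22) = m×2360×(46.22 − 1.61)
105280 m = 74555  ⇒  m ≈ 0.7082 kg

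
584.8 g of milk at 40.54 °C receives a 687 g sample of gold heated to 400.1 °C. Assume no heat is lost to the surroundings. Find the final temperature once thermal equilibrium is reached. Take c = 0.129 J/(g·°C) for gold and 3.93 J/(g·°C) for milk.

Set heat shed by the hot body equal to heat absorbed by the cold body:
687*0.129*(400.1 − T) = 584.8*3.93*(T − 40.54)
88.62(400.1 − T) = 2298.3(T − 40.54)
2386.9 T = 128630  ⇒  T ≈ 53.89 °C

T_f ≈ 53.9 °C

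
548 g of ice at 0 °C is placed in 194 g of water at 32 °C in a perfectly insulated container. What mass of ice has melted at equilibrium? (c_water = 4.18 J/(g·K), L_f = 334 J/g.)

m_melted ≈ 77.7 g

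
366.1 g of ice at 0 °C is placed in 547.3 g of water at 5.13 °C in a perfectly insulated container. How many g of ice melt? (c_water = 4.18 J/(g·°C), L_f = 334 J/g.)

Heat available from the water dropping to 0 °C: 547.3·4.18·5.13 = 11736 J.
To melt every bit of ice: 366.1·334 = 122277 J.
11736 J < 122277 J, so only part of the ice melts and the system sits at 0 °C.
m_melt = 11736 / L_f = 35.14 g.

m_melted ≈ 35.1 g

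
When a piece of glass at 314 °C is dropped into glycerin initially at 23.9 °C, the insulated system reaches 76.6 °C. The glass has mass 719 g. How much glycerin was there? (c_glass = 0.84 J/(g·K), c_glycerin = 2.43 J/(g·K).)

m ≈ 1120 g

|Q_glass| = |Q_glycerin|:
719×0.84×(314 − 76.6) = m×2.43×(76.6 − 23.9)
128.06 m = 143380  ⇒  m ≈ 1120 g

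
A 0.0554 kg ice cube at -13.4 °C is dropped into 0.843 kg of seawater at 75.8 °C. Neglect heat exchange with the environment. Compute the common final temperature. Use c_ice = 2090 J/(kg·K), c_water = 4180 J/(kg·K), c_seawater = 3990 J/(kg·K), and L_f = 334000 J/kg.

Heat gained plus heat lost sum to zero:
warm ice to 0 °C: 0.0554×2090×(0 − (-13.4)) = 1551.5; latent heat to melt: 0.0554×334000 = 18504; warm the meltwater: 231.57 T; seawater cools: 0.843×3990×(T − 75.8) = 3363.6(T − 75.8)
3595.1 T = 254959 − 20055 = 234903
T ≈ 65.34 °C. Since T > 0 °C, the all-ice-melts assumption holds.

T_f ≈ 65.3 °C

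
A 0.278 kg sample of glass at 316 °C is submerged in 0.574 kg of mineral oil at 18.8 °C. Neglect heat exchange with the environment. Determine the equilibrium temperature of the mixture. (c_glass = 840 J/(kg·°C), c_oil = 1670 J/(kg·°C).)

With ΣQ=0 the equilibrium temperature is the m·c-weighted mean:
T_f = (233.52·316 + 958.58·18.8) / (233.52 + 958.58)
    = 91814 / 1192.1 ≈ 77.02 °C

T_f ≈ 77.0 °C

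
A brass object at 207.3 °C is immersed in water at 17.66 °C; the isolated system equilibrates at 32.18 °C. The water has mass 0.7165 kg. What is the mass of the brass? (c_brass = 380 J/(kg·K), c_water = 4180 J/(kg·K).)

Conservation of energy gives ΣQ = 0:
m·380·(32.18 − 207.3) + 0.7165·4180·(32.18 − 17.66) = 0
-66546 m = -43487
m = -43487/-66546 ≈ 0.6535 kg

m ≈ 0.653 kg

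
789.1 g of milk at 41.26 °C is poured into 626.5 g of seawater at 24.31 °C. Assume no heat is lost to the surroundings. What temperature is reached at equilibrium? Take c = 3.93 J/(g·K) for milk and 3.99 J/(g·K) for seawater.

T_f ≈ 33.7 °C

Net heat exchanged in the isolated system is zero:
789.1×3.93×(T − 41.26) + 626.5×3.99×(T − 24.31) = 0
3101.2(T − 41.26) + 2499.7(T − 24.31) = 0
(3101.2 + 2499.7) T = 3101.2×41.26 + 2499.7×24.31
T = 188723 / 5600.9 = 33.7 °C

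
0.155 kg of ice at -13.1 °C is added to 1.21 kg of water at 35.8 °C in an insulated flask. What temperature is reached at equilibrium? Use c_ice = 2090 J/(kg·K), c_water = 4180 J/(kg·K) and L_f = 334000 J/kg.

T_f ≈ 21.9 °C

Sum of m c ΔT and latent-heat terms is zero:
warm ice to 0 °C: 0.155×2090×(0 − (-13.1)) = 4243.7; latent heat to melt: 0.155×334000 = 51770; warm the meltwater: 647.9 T; water cools: 1.21×4180×(T − 35.8) = 5057.8(T − 35.8)
5705.7 T = 181069 − 56014 = 125055
T ≈ 21.92 °C. Since T > 0 °C, the all-ice-melts assumption holds.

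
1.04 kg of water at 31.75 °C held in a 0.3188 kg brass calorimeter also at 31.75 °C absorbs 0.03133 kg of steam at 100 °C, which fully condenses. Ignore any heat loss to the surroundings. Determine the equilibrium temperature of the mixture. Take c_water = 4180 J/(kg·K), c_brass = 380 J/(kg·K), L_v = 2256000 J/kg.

T_f ≈ 49.1 °C

Let T be the final temperature. ΣQ_i = 0:
steam→water at 100 °C releases m L_v = 0.03133×2256000 = 70680
  condensate cools 100→T: 0.03133×4180×(T − 100) = 130.96(T − 100)
  original water: 4347.2(T − 31.75)
  brass cup: 0.3188×380×(T − 31.75) = 121.14(T − 31.75)
4599.3 T = 70680 + 13096 + 141870 = 225646
T ≈ 49.06 °C, under the boiling point, so the assumption holds.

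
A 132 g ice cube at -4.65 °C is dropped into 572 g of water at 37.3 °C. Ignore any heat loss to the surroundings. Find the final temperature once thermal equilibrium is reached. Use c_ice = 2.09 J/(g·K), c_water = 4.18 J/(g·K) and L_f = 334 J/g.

Conservation of energy gives ΣQ = 0:
warm ice to 0 °C: 132×2.09×(0 − (-4.65)) = 1282.8; fusion: m_ice L_f = 132×334 = 44088; warm the meltwater: 551.76 T; water cools: 572×4.18×(T − 37.3) = 2391(T − 37.3)
2942.7 T = 89183 − 45371 = 43812
T ≈ 14.89 °C. Since T > 0 °C, the all-ice-melts assumption holds.

T_f ≈ 14.9 °C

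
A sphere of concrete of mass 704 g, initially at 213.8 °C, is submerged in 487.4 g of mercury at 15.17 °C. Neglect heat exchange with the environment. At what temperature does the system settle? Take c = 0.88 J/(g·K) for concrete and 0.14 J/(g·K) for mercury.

|Q_concrete| = |Q_mercury|:
704·0.88·(213.8 − T) = 487.4·0.14·(T − 15.17)
619.52(213.8 − T) = 68.24(T − 15.17)
687.76 T = 133489  ⇒  T ≈ 194.09 °C

T_f ≈ 194.1 °C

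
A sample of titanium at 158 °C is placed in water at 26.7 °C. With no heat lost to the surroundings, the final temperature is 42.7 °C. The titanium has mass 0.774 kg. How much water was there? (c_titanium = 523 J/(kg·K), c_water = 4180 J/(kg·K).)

m ≈ 0.698 kg

|Q_titanium| = |Q_water|:
0.774·523·(158 − 42.7) = m·4180·(42.7 − 26.7)
66880 m = 46674  ⇒  m ≈ 0.6979 kg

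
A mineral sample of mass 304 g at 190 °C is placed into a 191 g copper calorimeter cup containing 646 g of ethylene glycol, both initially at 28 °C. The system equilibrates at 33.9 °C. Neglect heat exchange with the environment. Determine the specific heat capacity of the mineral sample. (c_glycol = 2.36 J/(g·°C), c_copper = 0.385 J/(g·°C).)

c ≈ 0.199 J/(g·°C)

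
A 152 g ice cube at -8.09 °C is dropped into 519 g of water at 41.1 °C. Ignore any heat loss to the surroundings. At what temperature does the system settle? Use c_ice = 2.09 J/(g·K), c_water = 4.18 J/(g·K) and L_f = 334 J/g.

T_f ≈ 12.8 °C

Heat gained plus heat lost sum to zero:
warm ice to 0 °C: 152×2.09×(0 − (-8.09)) = 2570
  melt ice: 152×334 = 50768
  warm the meltwater: 635.36 T
  water: 2169.4(T − 41.1)
2804.8 T = 89163 − 53338 = 35825
T ≈ 12.77 °C (positive, so assuming full melt was valid).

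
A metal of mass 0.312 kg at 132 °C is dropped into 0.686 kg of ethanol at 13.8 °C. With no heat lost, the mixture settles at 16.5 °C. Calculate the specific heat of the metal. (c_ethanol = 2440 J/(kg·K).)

Let T be the final temperature. ΣQ_i = 0:
0.312×c×(16.5 − 132) + 0.686×2440×(16.5 − 13.8) = 0
-36.04 c = -4519.4
c = -4519.4/-36.04 ≈ 125.4 J/(kg·K)

c ≈ 125 J/(kg·K)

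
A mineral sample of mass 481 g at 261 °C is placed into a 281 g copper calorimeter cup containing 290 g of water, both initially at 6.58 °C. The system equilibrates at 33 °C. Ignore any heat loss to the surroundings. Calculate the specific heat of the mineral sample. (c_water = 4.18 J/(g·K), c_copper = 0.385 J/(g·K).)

c ≈ 0.318 J/(g·K)

Energy conservation, ΣQ = 0:
481×c×(33 − 261) + 290×4.18×(33 − 6.58) + 281×0.385×(33 − 6.58) = 0
-109668 c = -34885
c = -34885/-109668 ≈ 0.3181 J/(g·K)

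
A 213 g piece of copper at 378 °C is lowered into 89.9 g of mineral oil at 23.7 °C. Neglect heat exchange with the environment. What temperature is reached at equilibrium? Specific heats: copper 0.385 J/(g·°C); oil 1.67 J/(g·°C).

T_f ≈ 148.9 °C

With ΣQ=0 the equilibrium temperature is the m·c-weighted mean:
T_f = (82×378 + 150.13×23.7) / (82 + 150.13)
    = 34556 / 232.14 ≈ 148.86 °C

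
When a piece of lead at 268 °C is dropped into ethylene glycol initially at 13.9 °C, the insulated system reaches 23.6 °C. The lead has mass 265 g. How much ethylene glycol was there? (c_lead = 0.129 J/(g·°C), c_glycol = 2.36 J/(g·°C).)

m ≈ 365 g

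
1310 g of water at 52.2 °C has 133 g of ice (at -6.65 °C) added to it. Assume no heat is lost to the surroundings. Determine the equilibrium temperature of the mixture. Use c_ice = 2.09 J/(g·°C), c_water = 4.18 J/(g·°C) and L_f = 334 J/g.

T_f ≈ 39.7 °C

Heat gained plus heat lost sum to zero:
ice -6.65→0 °C: 133·2.09·6.65 = 1848.5; latent heat to melt: 133·334 = 44422; meltwater 0→T: 133·4.18·T = 555.94 T; water: 5475.8(T − 52.2)
6031.7 T = 285837 − 46271 = 239566
T ≈ 39.72 °C. Since T > 0 °C, the all-ice-melts assumption holds.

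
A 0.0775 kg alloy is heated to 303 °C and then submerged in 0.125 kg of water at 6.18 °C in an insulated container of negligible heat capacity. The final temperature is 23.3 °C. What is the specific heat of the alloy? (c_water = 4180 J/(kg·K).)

c ≈ 413 J/(kg·K)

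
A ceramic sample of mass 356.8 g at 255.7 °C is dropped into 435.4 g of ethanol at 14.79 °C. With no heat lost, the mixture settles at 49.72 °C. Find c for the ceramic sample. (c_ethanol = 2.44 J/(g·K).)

c ≈ 0.505 J/(g·K)

m_s c (T_s − T_f) = m_ethanol c_ethanol (T_f − T_0):
356.8·c·(255.7 − 49.72) = 435.4·2.44·(49.72 − 14.79)
73494 c = 37109  ⇒  c ≈ 0.5049 J/(g·K)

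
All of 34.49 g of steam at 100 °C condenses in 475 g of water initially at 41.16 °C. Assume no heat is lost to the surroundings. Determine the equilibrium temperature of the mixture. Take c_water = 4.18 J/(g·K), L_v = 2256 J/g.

T_f ≈ 81.7 °C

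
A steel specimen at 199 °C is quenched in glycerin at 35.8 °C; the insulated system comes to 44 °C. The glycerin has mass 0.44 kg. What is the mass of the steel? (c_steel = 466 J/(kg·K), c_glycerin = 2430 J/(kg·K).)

|Q_steel| = |Q_glycerin|:
m×466×(199 − 44) = 0.44×2430×(44 − 35.8)
72230 m = 8767.4  ⇒  m ≈ 0.1214 kg

m ≈ 0.121 kg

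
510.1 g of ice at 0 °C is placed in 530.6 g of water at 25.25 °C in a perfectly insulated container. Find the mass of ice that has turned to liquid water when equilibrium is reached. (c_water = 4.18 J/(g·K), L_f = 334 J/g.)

m_melted ≈ 168 g

Cooling the water to 0 °C releases 530.6×4.18×25.25 = 56002 J.
Fully melting the ice requires m_ice L_f = 510.1×334 = 170373 J.
That's not enough to melt it all — equilibrium is at 0 °C with ice remaining.
m_melt = 56002 / L_f = 167.7 g.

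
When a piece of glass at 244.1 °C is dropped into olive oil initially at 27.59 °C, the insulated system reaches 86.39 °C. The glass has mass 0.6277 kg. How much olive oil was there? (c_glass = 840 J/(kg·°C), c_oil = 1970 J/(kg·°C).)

m ≈ 0.718 kg

|Q_glass| = |Q_oil|:
0.6277·840·(244.1 − 86.39) = m·1970·(86.39 − 27.59)
115836 m = 83155  ⇒  m ≈ 0.7179 kg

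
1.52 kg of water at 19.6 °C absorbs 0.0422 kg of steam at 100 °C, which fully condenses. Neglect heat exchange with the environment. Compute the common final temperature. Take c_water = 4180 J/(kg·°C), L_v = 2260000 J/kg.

T_f ≈ 36.4 °C

Setting the total heat transfer to zero:
steam→water at 100 °C releases m L_v = 0.0422·2260000 = 95372
  condensed water 100 °C→T: 176.4(T − 100)
  original water: 6353.6(T − 19.6)
6530 T = 95372 + 17640 + 124531 = 237542
T ≈ 36.38 °C (< 100 °C, so full condensation is consistent).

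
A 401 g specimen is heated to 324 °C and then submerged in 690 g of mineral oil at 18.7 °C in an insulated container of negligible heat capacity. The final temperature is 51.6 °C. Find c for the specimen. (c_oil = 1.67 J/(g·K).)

c ≈ 0.347 J/(g·K)

Heat gained plus heat lost sum to zero:
401×c×(51.6 − 324) + 690×1.67×(51.6 − 18.7) = 0
-109232 c = -37911
c = -37911/-109232 ≈ 0.3471 J/(g·K)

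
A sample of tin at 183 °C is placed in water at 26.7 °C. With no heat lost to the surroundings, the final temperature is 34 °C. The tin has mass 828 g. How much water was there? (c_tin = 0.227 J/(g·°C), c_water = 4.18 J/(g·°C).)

m ≈ 918 g

|Q_tin| = |Q_water|:
828×0.227×(183 − 34) = m×4.18×(34 − 26.7)
30.51 m = 28005  ⇒  m ≈ 917.8 g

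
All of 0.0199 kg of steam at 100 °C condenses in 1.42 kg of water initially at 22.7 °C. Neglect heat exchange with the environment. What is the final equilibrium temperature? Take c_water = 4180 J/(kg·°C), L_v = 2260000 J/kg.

Energy balance with sensible and latent terms:
steam→water at 100 °C releases m L_v = 0.0199×2260000 = 44974
  condensate cools 100→T: 0.0199×4180×(T − 100) = 83.18(T − 100)
  original water: 5935.6(T − 22.7)
6018.8 T = 44974 + 8318.2 + 134738 = 188030
T ≈ 31.24 °C — below 100 °C, confirming all the steam condensed.

T_f ≈ 31.2 °C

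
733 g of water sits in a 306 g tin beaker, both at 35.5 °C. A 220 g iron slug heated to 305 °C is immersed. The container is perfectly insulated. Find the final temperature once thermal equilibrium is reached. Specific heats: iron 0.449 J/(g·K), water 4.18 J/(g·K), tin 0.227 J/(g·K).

Let T be the final temperature. ΣQ_i = 0:
220×0.449×(T − 305) + 733×4.18×(T − 35.5) + 306×0.227×(T − 35.5) = 0
3232.2 T = 141364
T ≈ 43.74 °C

T_f ≈ 43.7 °C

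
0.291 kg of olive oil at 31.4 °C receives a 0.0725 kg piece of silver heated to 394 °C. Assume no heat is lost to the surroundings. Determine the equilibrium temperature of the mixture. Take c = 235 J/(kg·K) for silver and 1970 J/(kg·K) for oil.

T_f = Σ m_i c_i T_i / Σ m_i c_i:
T_f = (17.04*394 + 573.27*31.4) / (17.04 + 573.27)
    = 24713 / 590.31 ≈ 41.87 °C

T_f ≈ 41.9 °C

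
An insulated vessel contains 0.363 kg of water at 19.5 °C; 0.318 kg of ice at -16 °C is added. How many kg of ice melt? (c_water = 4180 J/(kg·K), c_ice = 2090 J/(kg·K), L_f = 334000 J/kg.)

m_melted ≈ 0.0567 kg

Water can give up m c ΔT = 0.363×4180×19.5 = 29588 J before reaching 0 °C.
Of that, 0.318×2090×16 = 10634 J goes to bring the ice to 0 °C, leaving 18954 J.
Fully melting the ice requires m_ice L_f = 0.318×334000 = 106212 J.
18954 J < 106212 J, so only part of the ice melts and the system sits at 0 °C.
m_melt = 18954 / L_f = 0.05675 kg.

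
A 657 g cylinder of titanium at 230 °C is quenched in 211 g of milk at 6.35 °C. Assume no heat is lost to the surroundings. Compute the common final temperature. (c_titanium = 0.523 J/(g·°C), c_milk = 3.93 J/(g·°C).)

T_f ≈ 71.9 °C

T_f = Σ m_i c_i T_i / Σ m_i c_i:
T_f = (343.61×230 + 829.23×6.35) / (343.61 + 829.23)
    = 84296 / 1172.8 ≈ 71.87 °C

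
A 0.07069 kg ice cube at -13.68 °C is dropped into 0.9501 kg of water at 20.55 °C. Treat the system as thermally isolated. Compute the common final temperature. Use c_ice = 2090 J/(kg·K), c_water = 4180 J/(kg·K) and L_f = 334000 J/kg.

T_f ≈ 13.1 °C

Taking heat into each body as positive, Σ m c ΔT = 0:
ice -13.68→0 °C: 0.07069·2090·13.68 = 2021.1; fusion: m_ice L_f = 0.07069·334000 = 23610; meltwater 0→T: 0.07069·4180·T = 295.48 T; water: 3971.4(T − 20.55)
4266.9 T = 81613 − 25632 = 55981
T ≈ 13.12 °C. Since T > 0 °C, the all-ice-melts assumption holds.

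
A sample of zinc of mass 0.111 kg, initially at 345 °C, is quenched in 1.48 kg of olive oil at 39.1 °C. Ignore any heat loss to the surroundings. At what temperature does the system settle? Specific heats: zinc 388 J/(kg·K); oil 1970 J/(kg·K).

Net heat exchanged in the isolated system is zero:
0.111*388*(T − 345) + 1.48*1970*(T − 39.1) = 0
(43.07 + 2915.6) T = 43.07*345 + 2915.6*39.1
T = 128858 / 2958.7 = 43.6 °C

T_f ≈ 43.6 °C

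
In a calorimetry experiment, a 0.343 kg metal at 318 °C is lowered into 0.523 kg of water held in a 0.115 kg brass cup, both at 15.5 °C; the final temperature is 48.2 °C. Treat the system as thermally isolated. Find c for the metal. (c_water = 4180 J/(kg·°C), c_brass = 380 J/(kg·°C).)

c ≈ 788 J/(kg·°C)

Heat gained plus heat lost sum to zero:
0.343·c·(48.2 − 318) + 0.523·4180·(48.2 − 15.5) + 0.115·380·(48.2 − 15.5) = 0
-92.54 c = -72916
c = -72916/-92.54 ≈ 787.9 J/(kg·°C)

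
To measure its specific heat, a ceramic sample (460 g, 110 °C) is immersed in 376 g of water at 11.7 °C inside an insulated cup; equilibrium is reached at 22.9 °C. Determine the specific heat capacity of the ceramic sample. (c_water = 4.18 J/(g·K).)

c ≈ 0.439 J/(g·K)

Heat lost by the ceramic sample = heat gained by the water:
460×c×(110 − 22.9) = 376×4.18×(22.9 − 11.7)
40066 c = 17603  ⇒  c ≈ 0.4393 J/(g·K)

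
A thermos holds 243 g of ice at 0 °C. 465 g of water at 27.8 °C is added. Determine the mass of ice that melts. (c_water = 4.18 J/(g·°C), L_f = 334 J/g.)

m_melted ≈ 162 g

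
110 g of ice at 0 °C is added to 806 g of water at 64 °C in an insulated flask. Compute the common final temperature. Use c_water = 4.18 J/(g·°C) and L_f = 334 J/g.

Net heat exchanged in the isolated system is zero:
fusion: m_ice L_f = 110·334 = 36740
  warm the meltwater: 459.8 T
  water: 3369.1(T − 64)
3828.9 T = 215621 − 36740 = 178881
T ≈ 46.72 °C. Since T > 0 °C, the all-ice-melts assumption holds.

T_f ≈ 46.7 °C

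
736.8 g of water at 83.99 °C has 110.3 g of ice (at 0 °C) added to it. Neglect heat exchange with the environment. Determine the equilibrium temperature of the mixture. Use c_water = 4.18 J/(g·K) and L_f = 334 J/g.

T_f ≈ 62.6 °C

Energy conservation, ΣQ = 0:
melt ice: 110.3·334 = 36840
  meltwater 0→T: 110.3·4.18·T = 461.05 T
  water cools: 736.8·4.18·(T − 83.99) = 3079.8(T − 83.99)
3540.9 T = 258674 − 36840 = 221834
T ≈ 62.65 °C (positive, so assuming full melt was valid).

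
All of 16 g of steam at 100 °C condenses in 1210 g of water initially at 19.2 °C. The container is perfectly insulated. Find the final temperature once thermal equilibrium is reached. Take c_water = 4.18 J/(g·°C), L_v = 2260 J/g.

T_f ≈ 27.3 °C

Energy conservation, ΣQ = 0:
condense steam: −16·2260 = −36160
  condensed water 100 °C→T: 66.88(T − 100)
  original water: 5057.8(T − 19.2)
5124.7 T = 36160 + 6688 + 97110 = 139958
T ≈ 27.31 °C, under the boiling point, so the assumption holds.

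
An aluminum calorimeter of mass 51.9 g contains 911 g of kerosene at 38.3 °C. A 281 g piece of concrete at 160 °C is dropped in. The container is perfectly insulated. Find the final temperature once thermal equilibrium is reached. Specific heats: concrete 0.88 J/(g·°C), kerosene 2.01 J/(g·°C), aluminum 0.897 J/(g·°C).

T_f ≈ 52.5 °C

Energy conservation, ΣQ = 0:
281·0.88·(T − 160) + 911·2.01·(T − 38.3) + 51.9·0.897·(T − 38.3) = 0
247.28(T − 160) + 1831.1(T − 38.3) + 46.55(T − 38.3) = 0
2124.9 T = 111479
T = 111479/2124.9 ≈ 52.46 °C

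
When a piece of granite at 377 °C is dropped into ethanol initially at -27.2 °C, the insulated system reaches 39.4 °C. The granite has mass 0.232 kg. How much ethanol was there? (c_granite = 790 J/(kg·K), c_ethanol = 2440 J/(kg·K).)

m ≈ 0.381 kg

|Q_granite| = |Q_ethanol|:
0.232·790·(377 − 39.4) = m·2440·(39.4 − (-27.2))
162504 m = 61875  ⇒  m ≈ 0.3808 kg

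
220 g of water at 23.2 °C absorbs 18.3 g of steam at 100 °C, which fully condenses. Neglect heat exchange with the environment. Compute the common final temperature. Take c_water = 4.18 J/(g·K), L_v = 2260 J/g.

Energy conservation, ΣQ = 0:
condense steam: −18.3×2260 = −41358; condensate cools 100→T: 18.3×4.18×(T − 100) = 76.49(T − 100); water warms: 220×4.18×(T − 23.2) = 919.6(T − 23.2)
996.09 T = 41358 + 7649.4 + 21335 = 70342
T ≈ 70.62 °C (< 100 °C, so full condensation is consistent).

T_f ≈ 70.6 °C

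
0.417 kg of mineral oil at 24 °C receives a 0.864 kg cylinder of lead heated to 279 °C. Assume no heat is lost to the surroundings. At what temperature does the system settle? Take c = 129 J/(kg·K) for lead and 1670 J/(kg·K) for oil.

|Q_lead| = |Q_oil|:
0.864*129*(279 − T) = 0.417*1670*(T − 24)
111.46(279 − T) = 696.39(T − 24)
807.85 T = 47810  ⇒  T ≈ 59.18 °C

T_f ≈ 59.2 °C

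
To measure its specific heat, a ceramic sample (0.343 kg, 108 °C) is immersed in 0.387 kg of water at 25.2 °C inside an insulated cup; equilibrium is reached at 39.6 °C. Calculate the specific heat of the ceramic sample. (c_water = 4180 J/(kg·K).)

Conservation of energy gives ΣQ = 0:
0.343×c×(39.6 − 108) + 0.387×4180×(39.6 − 25.2) = 0
-23.46 c = -23294
c = -23294/-23.46 ≈ 992.9 J/(kg·K)

c ≈ 993 J/(kg·K)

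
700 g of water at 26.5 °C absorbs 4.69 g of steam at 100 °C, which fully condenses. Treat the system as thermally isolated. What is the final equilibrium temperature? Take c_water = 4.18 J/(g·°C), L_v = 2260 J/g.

T_f ≈ 30.6 °C

Energy conservation, ΣQ = 0:
latent heat released on condensation: 4.69·2260 = 10599
  condensate cools 100→T: 4.69·4.18·(T − 100) = 19.6(T − 100)
  water warms: 700·4.18·(T − 26.5) = 2926(T − 26.5)
2945.6 T = 10599 + 1960.4 + 77539 = 90099
T ≈ 30.59 °C (< 100 °C, so full condensation is consistent).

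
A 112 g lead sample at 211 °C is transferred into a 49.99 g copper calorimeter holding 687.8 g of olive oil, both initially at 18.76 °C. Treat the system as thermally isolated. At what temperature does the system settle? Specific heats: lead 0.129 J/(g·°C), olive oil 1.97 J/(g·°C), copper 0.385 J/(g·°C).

T_f ≈ 20.8 °C

Conservation of energy gives ΣQ = 0:
112×0.129×(T − 211) + 687.8×1.97×(T − 18.76) + 49.99×0.385×(T − 18.76) = 0
14.45(T − 211) + 1355(T − 18.76) + 19.25(T − 18.76) = 0
1388.7 T = 28829
T = 28829/1388.7 ≈ 20.76 °C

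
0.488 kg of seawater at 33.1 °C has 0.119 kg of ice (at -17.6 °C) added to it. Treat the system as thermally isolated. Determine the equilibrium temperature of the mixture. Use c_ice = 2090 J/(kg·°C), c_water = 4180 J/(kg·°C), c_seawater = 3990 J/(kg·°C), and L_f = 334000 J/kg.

T_f ≈ 8.3 °C

Energy balance with sensible and latent terms:
ice -17.6→0 °C: 0.119×2090×17.6 = 4377.3
  fusion: m_ice L_f = 0.119×334000 = 39746
  warm the meltwater: 497.42 T
  seawater: 1947.1(T − 33.1)
2444.5 T = 64450 − 44123 = 20326
T ≈ 8.32 °C (positive, so assuming full melt was valid).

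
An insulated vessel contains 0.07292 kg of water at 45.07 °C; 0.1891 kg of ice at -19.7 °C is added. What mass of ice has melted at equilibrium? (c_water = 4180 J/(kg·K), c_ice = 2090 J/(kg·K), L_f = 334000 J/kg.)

m_melted ≈ 0.0178 kg

Water can give up m c ΔT = 0.07292×4180×45.07 = 13738 J before reaching 0 °C.
Warming the ice to 0 °C takes 0.1891×2090×19.7 = 7785.8 J, leaving 5951.8 J for melting.
Melting all 0.1891 kg of ice would need 0.1891×334000 = 63159 J.
5951.8 J < 63159 J, so only part of the ice melts and the system sits at 0 °C.
Mass melted = 5951.8/334000 ≈ 0.01782 kg.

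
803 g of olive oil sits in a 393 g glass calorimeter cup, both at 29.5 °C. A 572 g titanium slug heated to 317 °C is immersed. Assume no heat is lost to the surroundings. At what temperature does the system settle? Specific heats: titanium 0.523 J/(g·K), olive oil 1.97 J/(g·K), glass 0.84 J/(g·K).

T_f ≈ 68.4 °C

Energy conservation, ΣQ = 0:
572×0.523×(T − 317) + 803×1.97×(T − 29.5) + 393×0.84×(T − 29.5) = 0
299.16(T − 317) + 1581.9(T − 29.5) + 330.12(T − 29.5) = 0
(299.16 + 1581.9 + 330.12) T = 299.16×317 + 1581.9×29.5 + 330.12×29.5
T = 151237/2211.2 ≈ 68.40 °C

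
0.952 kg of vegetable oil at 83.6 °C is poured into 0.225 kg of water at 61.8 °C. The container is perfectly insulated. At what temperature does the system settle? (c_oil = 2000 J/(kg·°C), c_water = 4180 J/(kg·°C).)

T_f ≈ 76.4 °C

T_f = Σ m_i c_i T_i / Σ m_i c_i:
T_f = (1904·83.6 + 940.5·61.8) / (1904 + 940.5)
    = 217297 / 2844.5 ≈ 76.39 °C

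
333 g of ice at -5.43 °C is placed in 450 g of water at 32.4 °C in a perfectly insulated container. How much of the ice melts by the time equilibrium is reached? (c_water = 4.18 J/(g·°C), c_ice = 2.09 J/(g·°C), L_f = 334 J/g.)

m_melted ≈ 171 g

Water can give up m c ΔT = 450·4.18·32.4 = 60944 J before reaching 0 °C.
Warming the ice to 0 °C takes 333·2.09·5.43 = 3779.1 J, leaving 57165 J for melting.
To melt every bit of ice: 333·334 = 111222 J.
57165 J < 111222 J, so only part of the ice melts and the system sits at 0 °C.
Mass melted = 57165/334 ≈ 171.2 g.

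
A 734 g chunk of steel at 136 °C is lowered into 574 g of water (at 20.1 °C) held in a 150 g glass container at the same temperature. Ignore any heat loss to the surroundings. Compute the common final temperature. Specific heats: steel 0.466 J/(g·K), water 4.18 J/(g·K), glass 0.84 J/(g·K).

Net heat exchanged in the isolated system is zero:
734*0.466*(T − 136) + 574*4.18*(T − 20.1) + 150*0.84*(T − 20.1) = 0
(342.04 + 2399.3 + 126) T = 342.04*136 + 2399.3*20.1 + 126*20.1
T = 97277/2867.4 ≈ 33.93 °C

T_f ≈ 33.9 °C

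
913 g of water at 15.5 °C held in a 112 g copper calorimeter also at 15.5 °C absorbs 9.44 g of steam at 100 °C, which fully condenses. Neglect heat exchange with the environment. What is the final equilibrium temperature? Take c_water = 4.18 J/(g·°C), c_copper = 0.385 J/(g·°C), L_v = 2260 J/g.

Heat gained plus heat lost sum to zero:
latent heat released on condensation: 9.44×2260 = 21334; condensed water 100 °C→T: 39.46(T − 100); water warms: 913×4.18×(T − 15.5) = 3816.3(T − 15.5); cup: 43.12(T − 15.5)
3898.9 T = 21334 + 3945.9 + 59822 = 85102
T ≈ 21.83 °C (< 100 °C, so full condensation is consistent).

T_f ≈ 21.8 °C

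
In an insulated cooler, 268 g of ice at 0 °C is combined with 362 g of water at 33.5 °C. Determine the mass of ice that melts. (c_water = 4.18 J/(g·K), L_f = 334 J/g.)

m_melted ≈ 152 g

Cooling the water to 0 °C releases 362×4.18×33.5 = 50691 J.
Melting all 268 g of ice would need 268×334 = 89512 J.
That's not enough to melt it all — equilibrium is at 0 °C with ice remaining.
m_melt = 50691 / L_f = 151.8 g.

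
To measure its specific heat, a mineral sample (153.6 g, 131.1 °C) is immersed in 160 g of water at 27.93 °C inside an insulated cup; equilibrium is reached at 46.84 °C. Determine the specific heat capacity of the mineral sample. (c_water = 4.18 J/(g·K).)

m_s c (T_s − T_f) = m_water c_water (T_f − T_0):
153.6×c×(131.1 − 46.84) = 160×4.18×(46.84 − 27.93)
12942 c = 12647  ⇒  c ≈ 0.9772 J/(g·K)

c ≈ 0.977 J/(g·K)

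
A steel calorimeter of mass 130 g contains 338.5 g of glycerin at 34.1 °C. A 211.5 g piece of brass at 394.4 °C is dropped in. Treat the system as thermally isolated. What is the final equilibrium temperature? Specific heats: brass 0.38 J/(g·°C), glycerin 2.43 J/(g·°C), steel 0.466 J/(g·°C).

T_f ≈ 64.2 °C

Let T be the final temperature. ΣQ_i = 0:
211.5·0.38·(T − 394.4) + 338.5·2.43·(T − 34.1) + 130·0.466·(T − 34.1) = 0
(80.37 + 822.56 + 60.58) T = 80.37·394.4 + 822.56·34.1 + 60.58·34.1
T ≈ 64.15 °C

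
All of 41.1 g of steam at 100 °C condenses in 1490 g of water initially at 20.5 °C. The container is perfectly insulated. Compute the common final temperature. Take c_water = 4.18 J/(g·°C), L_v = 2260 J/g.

T_f ≈ 37.1 °C

Setting the total heat transfer to zero:
steam→water at 100 °C releases m L_v = 41.1×2260 = 92886
  condensed water 100 °C→T: 171.8(T − 100)
  water warms: 1490×4.18×(T − 20.5) = 6228.2(T − 20.5)
6400 T = 92886 + 17180 + 127678 = 237744
T ≈ 37.15 °C — below 100 °C, confirming all the steam condensed.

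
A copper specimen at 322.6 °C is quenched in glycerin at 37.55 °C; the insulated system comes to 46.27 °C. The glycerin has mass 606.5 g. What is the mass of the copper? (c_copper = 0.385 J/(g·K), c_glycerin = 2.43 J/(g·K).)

Net heat exchanged in the isolated system is zero:
m×0.385×(46.27 − 322.6) + 606.5×2.43×(46.27 − 37.55) = 0
-106.39 m = -12851
m = -12851/-106.39 ≈ 120.8 g

m ≈ 121 g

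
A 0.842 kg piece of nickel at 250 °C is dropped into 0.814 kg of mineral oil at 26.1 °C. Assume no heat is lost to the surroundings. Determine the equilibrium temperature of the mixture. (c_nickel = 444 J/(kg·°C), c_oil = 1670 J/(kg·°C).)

T_f is the heat-capacity-weighted average of the initial temperatures:
T_f = (373.85·250 + 1359.4·26.1) / (373.85 + 1359.4)
    = 128942 / 1733.2 ≈ 74.39 °C

T_f ≈ 74.4 °C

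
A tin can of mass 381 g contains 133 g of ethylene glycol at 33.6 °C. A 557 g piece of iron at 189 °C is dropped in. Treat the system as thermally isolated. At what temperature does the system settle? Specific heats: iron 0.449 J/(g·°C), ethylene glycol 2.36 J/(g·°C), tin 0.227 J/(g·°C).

T_f ≈ 93.3 °C

Heat gained plus heat lost sum to zero:
557*0.449*(T − 189) + 133*2.36*(T − 33.6) + 381*0.227*(T − 33.6) = 0
650.46 T = 60720
T = 60720 / 650.46 = 93.3 °C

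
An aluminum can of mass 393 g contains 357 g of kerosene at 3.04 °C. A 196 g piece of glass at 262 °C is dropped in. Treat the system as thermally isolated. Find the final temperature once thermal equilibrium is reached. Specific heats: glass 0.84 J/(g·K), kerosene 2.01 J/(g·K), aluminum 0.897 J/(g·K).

T_f ≈ 37.6 °C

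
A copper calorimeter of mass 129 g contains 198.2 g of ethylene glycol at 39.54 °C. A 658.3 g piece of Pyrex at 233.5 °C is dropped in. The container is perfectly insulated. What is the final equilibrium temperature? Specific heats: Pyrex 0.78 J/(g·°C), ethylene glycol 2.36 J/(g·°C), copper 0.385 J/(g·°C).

With ΣQ=0 the equilibrium temperature is the m·c-weighted mean:
T_f = (513.47×233.5 + 467.75×39.54 + 49.66×39.54) / (513.47 + 467.75 + 49.66)
    = 140355 / 1030.9 ≈ 136.15 °C

T_f ≈ 136.1 °C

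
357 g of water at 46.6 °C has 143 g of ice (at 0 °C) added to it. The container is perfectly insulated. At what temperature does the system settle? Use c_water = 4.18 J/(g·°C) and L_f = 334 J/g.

T_f ≈ 10.4 °C

Taking heat into each body as positive, Σ m c ΔT = 0:
fusion: m_ice L_f = 143×334 = 47762
  warm the meltwater: 597.74 T
  water cools: 357×4.18×(T − 46.6) = 1492.3(T − 46.6)
2090 T = 69539 − 47762 = 21777
T ≈ 10.42 °C (positive, so assuming full melt was valid).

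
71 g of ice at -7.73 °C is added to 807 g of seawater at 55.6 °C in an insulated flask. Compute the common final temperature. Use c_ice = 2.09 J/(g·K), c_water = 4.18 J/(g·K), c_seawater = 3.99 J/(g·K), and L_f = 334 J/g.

T_f ≈ 43.8 °C

Taking heat into each body as positive, Σ m c ΔT = 0:
ice -7.73→0 °C: 71·2.09·7.73 = 1147.1; fusion: m_ice L_f = 71·334 = 23714; meltwater 0→T: 71·4.18·T = 296.78 T; seawater cools: 807·3.99·(T − 55.6) = 3219.9(T − 55.6)
3516.7 T = 179028 − 24861 = 154167
T ≈ 43.84 °C — above 0 °C, consistent with complete melting.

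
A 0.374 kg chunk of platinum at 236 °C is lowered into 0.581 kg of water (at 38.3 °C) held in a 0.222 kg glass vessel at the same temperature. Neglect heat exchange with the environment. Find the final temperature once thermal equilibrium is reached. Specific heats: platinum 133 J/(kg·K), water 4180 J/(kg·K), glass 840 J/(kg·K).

T_f ≈ 42.0 °C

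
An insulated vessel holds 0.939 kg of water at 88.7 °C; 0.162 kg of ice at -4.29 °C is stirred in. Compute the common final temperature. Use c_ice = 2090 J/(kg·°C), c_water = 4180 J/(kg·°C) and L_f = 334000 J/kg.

Taking heat into each body as positive, Σ m c ΔT = 0:
warm ice to 0 °C: 0.162×2090×(0 − (-4.29)) = 1452.5
  latent heat to melt: 0.162×334000 = 54108
  meltwater 0→T: 0.162×4180×T = 677.16 T
  water cools: 0.939×4180×(T − 88.7) = 3925(T − 88.7)
4602.2 T = 348149 − 55561 = 292589
T ≈ 63.58 °C (positive, so assuming full melt was valid).

T_f ≈ 63.6 °C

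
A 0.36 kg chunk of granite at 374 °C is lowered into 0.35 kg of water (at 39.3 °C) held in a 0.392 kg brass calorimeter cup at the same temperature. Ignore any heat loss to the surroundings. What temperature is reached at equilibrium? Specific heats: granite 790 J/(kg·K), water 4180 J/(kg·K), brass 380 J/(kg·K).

Energy conservation, ΣQ = 0:
0.36*790*(T − 374) + 0.35*4180*(T − 39.3) + 0.392*380*(T − 39.3) = 0
284.4(T − 374) + 1463(T − 39.3) + 148.96(T − 39.3) = 0
1896.4 T = 169716
T = 169716/1896.4 ≈ 89.50 °C

T_f ≈ 89.5 °C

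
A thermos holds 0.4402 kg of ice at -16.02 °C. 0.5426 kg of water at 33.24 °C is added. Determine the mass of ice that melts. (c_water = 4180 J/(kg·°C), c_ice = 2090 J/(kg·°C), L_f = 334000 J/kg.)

Water can give up m c ΔT = 0.5426×4180×33.24 = 75391 J before reaching 0 °C.
Of that, 0.4402×2090×16.02 = 14739 J goes to bring the ice to 0 °C, leaving 60652 J.
Fully melting the ice requires m_ice L_f = 0.4402×334000 = 147027 J.
That's not enough to melt it all — equilibrium is at 0 °C with ice remaining.
m_melted×334000 = 60652  ⇒  m_melted ≈ 0.1816 kg.

m_melted ≈ 0.182 kg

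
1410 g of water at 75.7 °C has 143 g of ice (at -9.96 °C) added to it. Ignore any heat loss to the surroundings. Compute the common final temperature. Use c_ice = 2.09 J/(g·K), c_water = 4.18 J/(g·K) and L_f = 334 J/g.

Net heat exchanged in the isolated system is zero:
warm ice to 0 °C: 143·2.09·(0 − (-9.96)) = 2976.7
  latent heat to melt: 143·334 = 47762
  meltwater 0→T: 143·4.18·T = 597.74 T
  water cools: 1410·4.18·(T − 75.7) = 5893.8(T − 75.7)
6491.5 T = 446161 − 50739 = 395422
T ≈ 60.91 °C — above 0 °C, consistent with complete melting.

T_f ≈ 60.9 °C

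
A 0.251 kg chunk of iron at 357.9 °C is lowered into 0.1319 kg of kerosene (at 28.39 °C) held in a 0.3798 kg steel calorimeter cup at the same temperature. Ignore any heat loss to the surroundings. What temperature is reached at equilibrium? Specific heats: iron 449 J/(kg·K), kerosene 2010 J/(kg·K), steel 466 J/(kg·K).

Heat gained plus heat lost sum to zero:
0.251*449*(T − 357.9) + 0.1319*2010*(T − 28.39) + 0.3798*466*(T − 28.39) = 0
112.7(T − 357.9) + 265.12(T − 28.39) + 176.99(T − 28.39) = 0
554.8 T = 52886
T ≈ 95.32 °C

T_f ≈ 95.3 °C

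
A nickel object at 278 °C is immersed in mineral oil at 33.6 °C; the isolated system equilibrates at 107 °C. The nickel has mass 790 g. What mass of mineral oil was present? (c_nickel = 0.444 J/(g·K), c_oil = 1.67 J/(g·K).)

Setting the total heat transfer to zero:
790·0.444·(107 − 278) + m·1.67·(107 − 33.6) = 0
122.58 m = 59980
m = 59980/122.58 ≈ 489.3 g

m ≈ 489 g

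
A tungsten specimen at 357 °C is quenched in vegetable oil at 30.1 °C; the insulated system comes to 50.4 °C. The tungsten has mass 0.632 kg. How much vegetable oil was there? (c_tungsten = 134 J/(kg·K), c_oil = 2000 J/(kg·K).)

m ≈ 0.64 kg

|Q_tungsten| = |Q_oil|:
0.632·134·(357 − 50.4) = m·2000·(50.4 − 30.1)
40600 m = 25965  ⇒  m ≈ 0.6395 kg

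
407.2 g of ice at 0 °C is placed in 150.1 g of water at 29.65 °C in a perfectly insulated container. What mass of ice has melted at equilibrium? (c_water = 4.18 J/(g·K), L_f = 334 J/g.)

m_melted ≈ 55.7 g

Heat available from the water dropping to 0 °C: 150.1×4.18×29.65 = 18603 J.
Fully melting the ice requires m_ice L_f = 407.2×334 = 136005 J.
18603 J < 136005 J, so only part of the ice melts and the system sits at 0 °C.
m_melt = 18603 / L_f = 55.7 g.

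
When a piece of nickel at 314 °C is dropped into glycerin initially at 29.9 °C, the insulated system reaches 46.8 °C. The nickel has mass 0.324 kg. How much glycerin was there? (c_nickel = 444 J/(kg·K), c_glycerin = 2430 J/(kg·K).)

m ≈ 0.936 kg

Heat gained plus heat lost sum to zero:
0.324×444×(46.8 − 314) + m×2430×(46.8 − 29.9) = 0
41067 m = 38438
m = 38438/41067 ≈ 0.936 kg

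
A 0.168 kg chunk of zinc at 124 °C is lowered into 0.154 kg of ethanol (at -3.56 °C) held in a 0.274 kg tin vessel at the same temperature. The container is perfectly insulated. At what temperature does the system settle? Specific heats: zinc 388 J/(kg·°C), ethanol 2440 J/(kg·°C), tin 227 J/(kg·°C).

T_f ≈ 13.0 °C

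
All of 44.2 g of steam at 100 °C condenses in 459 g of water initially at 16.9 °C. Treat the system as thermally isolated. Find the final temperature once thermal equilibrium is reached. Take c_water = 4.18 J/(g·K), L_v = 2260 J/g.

Energy balance with sensible and latent terms:
latent heat released on condensation: 44.2×2260 = 99892
  condensate cools 100→T: 44.2×4.18×(T − 100) = 184.76(T − 100)
  original water: 1918.6(T − 16.9)
2103.4 T = 99892 + 18476 + 32425 = 150792
T ≈ 71.69 °C (< 100 °C, so full condensation is consistent).

T_f ≈ 71.7 °C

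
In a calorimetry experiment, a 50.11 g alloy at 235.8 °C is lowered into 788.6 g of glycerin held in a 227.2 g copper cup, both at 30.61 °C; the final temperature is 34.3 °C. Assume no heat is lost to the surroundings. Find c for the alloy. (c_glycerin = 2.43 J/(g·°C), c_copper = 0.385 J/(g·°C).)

c ≈ 0.732 J/(g·°C)

Conservation of energy gives ΣQ = 0:
50.11·c·(34.3 − 235.8) + 788.6·2.43·(34.3 − 30.61) + 227.2·0.385·(34.3 − 30.61) = 0
-10097 c = -7393.9
c = -7393.9/-10097 ≈ 0.7323 J/(g·°C)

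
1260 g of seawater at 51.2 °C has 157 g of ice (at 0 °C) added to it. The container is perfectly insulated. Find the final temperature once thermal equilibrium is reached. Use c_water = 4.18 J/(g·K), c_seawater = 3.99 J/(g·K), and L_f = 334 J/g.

Energy balance with sensible and latent terms:
fusion: m_ice L_f = 157×334 = 52438; warm the meltwater: 656.26 T; seawater: 5027.4(T − 51.2)
5683.7 T = 257403 − 52438 = 204965
T ≈ 36.06 °C (positive, so assuming full melt was valid).

T_f ≈ 36.1 °C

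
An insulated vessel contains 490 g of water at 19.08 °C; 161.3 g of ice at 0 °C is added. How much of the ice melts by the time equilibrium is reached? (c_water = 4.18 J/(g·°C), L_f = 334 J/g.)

Heat available from the water dropping to 0 °C: 490×4.18×19.08 = 39080 J.
To melt every bit of ice: 161.3×334 = 53874 J.
That's not enough to melt it all — equilibrium is at 0 °C with ice remaining.
m_melt = 39080 / L_f = 117 g.

m_melted ≈ 117 g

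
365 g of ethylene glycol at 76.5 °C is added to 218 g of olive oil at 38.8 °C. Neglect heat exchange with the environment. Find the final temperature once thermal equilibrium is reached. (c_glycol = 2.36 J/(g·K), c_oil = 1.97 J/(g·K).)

Let T be the final temperature. ΣQ_i = 0:
365·2.36·(T − 76.5) + 218·1.97·(T − 38.8) = 0
(861.4 + 429.46) T = 861.4·76.5 + 429.46·38.8
T = 82560/1290.9 ≈ 63.96 °C

T_f ≈ 64.0 °C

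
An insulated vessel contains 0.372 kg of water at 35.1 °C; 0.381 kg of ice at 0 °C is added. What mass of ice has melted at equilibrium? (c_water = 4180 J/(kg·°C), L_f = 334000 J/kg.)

Heat available from the water dropping to 0 °C: 0.372·4180·35.1 = 54579 J.
To melt every bit of ice: 0.381·334000 = 127254 J.
That's not enough to melt it all — equilibrium is at 0 °C with ice remaining.
Mass melted = 54579/334000 ≈ 0.1634 kg.

m_melted ≈ 0.163 kg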